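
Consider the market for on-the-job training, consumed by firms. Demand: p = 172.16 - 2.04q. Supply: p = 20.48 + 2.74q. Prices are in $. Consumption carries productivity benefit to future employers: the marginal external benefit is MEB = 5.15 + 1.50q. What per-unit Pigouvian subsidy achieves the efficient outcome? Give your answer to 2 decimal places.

subsidy = $76.87 per unit

Social marginal benefit = demand + MEB = 177.31 - 0.54q.
Set SMB = MC: 177.31 - 0.54q = 20.48 + 2.74q → q* = 47.8140.
The Pigouvian subsidy equals MEB at q*: 5.15 + 1.50×47.8140 = 76.8710.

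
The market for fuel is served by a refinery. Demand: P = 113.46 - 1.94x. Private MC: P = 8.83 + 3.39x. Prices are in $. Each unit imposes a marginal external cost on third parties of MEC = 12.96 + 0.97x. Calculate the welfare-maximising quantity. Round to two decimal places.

x* = 14.55

Social marginal cost = private MC + MEC = 21.79 + 4.36x.
Set SMC = demand: 21.79 + 4.36x = 113.46 - 1.94x → x* = 14.5508.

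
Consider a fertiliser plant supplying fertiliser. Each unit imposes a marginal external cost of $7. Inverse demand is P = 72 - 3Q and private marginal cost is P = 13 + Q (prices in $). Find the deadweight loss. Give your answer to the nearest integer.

Market equilibrium (private): 13 + Q = 72 - 3Q → Q_m = 14.7500.
Social marginal cost = private MC + MEC = 20 + Q.
Set SMC = demand: 20 + Q = 72 - 3Q → Q* = 13.0000.
The loss is the area between SMC and demand from Q* to Q_m; with linear curves that's a triangle of height MEC(Q_m).
DWL = ½ × 1.7500 × 7.0000 = 6.1250.

DWL = $6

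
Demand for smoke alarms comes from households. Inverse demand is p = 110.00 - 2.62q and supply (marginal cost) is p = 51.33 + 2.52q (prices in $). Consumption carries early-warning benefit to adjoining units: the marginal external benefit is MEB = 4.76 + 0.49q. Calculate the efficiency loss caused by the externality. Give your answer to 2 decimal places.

Market equilibrium (private): 51.33 + 2.52q = 110.00 - 2.62q → q_m = 11.4144.
Social marginal benefit = demand + MEB = 114.76 - 2.13q.
Set SMB = MC: 114.76 - 2.13q = 51.33 + 2.52q → q* = 13.6409.
The loss is the area between SMB and MC from q* to q_m; with linear curves that's a triangle of height MEB(q_m).
DWL = ½ × 2.2265 × 10.3531 = 11.5256.

DWL = $11.53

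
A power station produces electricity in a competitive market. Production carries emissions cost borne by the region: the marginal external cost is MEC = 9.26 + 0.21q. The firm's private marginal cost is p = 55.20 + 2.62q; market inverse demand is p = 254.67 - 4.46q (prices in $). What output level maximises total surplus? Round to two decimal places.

q* = 26.09

Social marginal cost = private MC + MEC = 64.46 + 2.83q.
Set SMC = demand: 64.46 + 2.83q = 254.67 - 4.46q → q* = 26.0919.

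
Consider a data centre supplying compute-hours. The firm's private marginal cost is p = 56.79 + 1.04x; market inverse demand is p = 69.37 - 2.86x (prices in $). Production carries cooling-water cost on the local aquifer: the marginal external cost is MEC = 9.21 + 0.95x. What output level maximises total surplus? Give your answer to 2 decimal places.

Social marginal cost = private MC + MEC = 66.00 + 1.99x.
Set SMC = demand: 66.00 + 1.99x = 69.37 - 2.86x → x* = 0.6948.

x* = 0.69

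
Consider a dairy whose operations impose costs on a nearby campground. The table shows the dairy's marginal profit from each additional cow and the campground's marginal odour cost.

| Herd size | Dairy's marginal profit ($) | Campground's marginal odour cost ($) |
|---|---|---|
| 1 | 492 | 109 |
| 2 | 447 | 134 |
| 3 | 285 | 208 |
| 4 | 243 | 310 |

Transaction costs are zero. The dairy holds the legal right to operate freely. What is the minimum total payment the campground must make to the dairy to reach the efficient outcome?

$243

Left alone the dairy would choose level 4 (marginal profit stays positive).
Efficient level: k* = 3 (marginal profit ≥ marginal odour cost through 3).
The campground must at least cover the dairy's forgone profit from cutting 4→3: 243 = 243.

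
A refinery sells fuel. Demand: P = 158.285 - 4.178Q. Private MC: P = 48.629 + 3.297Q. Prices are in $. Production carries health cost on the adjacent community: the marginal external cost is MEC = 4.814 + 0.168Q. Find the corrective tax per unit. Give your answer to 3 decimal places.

tax = $7.119 per unit

Social marginal cost = private MC + MEC = 53.443 + 3.465Q.
Set SMC = demand: 53.443 + 3.465Q = 158.285 - 4.178Q → Q* = 13.7174.
The Pigouvian tax equals MEC at Q*: 4.814 + 0.168×13.7174 = 7.1185.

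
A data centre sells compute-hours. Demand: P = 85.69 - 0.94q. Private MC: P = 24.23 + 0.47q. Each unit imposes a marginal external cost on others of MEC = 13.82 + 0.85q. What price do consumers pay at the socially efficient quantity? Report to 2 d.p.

Social marginal cost = private MC + MEC = 38.05 + 1.32q.
Set SMC = demand: 38.05 + 1.32q = 85.69 - 0.94q → q* = 21.0796.
Consumer price on the demand curve at q*: 85.69 − 0.94×21.0796 = 65.8752.

P = 65.88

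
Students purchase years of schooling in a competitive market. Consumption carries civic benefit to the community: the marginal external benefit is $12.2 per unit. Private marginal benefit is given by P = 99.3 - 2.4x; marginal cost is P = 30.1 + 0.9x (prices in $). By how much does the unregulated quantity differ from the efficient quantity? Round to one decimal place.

3.7 units

Market equilibrium (private): 30.1 + 0.9x = 99.3 - 2.4x → x_m = 20.9697.
Social marginal benefit = demand + MEB = 111.5 - 2.4x.
Set SMB = MC: 111.5 - 2.4x = 30.1 + 0.9x → x* = 24.6667.
Gap = |20.9697 − 24.6667| = 3.6970.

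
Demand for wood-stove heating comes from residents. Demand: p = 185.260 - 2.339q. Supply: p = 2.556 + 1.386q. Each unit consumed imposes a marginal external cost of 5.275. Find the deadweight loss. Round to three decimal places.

DWL = 3.735

Market equilibrium (private): 2.556 + 1.386q = 185.260 - 2.339q → q_m = 49.0481.
Social marginal benefit = demand − MEC = 179.985 - 2.339q.
Set SMB = MC: 179.985 - 2.339q = 2.556 + 1.386q → q* = 47.6319.
Height of the DWL triangle at q_m is MC(q_m) − SMB(q_m) = MEC(q_m) = 5.2750.
DWL = ½ × 1.4162 × 5.2750 = 3.7352.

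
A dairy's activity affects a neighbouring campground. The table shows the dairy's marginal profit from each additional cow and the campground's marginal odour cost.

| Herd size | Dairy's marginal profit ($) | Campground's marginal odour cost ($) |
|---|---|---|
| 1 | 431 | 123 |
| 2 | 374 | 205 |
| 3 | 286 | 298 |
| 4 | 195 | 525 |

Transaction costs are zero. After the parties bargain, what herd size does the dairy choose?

2

Bargaining reaches the level where marginal profit last exceeds marginal odour cost.
That holds through level 2 (374 ≥ 205) but not at 3 (286 < 298).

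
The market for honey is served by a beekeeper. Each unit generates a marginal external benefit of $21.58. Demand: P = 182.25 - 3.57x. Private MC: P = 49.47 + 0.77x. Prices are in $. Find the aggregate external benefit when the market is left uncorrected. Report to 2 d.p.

Market equilibrium (private): 49.47 + 0.77x = 182.25 - 3.57x → x_m = 30.5945.
Total external benefit = MEB × x_m = 21.58 × 30.5945 = 660.2293.

$660.23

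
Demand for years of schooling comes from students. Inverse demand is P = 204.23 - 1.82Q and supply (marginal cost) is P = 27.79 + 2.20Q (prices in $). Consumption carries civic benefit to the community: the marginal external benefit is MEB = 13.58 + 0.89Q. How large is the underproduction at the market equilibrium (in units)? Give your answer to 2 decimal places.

16.82 units

Market equilibrium (private): 27.79 + 2.20Q = 204.23 - 1.82Q → Q_m = 43.8905.
Social marginal benefit = demand + MEB = 217.81 - 0.93Q.
Set SMB = MC: 217.81 - 0.93Q = 27.79 + 2.20Q → Q* = 60.7093.
Gap = |43.8905 − 60.7093| = 16.8188.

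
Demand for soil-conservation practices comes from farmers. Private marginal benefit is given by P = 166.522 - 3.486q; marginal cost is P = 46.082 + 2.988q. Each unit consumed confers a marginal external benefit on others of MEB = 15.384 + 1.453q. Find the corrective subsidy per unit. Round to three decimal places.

subsidy = 54.689 per unit

Social marginal benefit = demand + MEB = 181.906 - 2.033q.
Set SMB = MC: 181.906 - 2.033q = 46.082 + 2.988q → q* = 27.0512.
The Pigouvian subsidy equals MEB at q*: 15.384 + 1.453×27.0512 = 54.6894.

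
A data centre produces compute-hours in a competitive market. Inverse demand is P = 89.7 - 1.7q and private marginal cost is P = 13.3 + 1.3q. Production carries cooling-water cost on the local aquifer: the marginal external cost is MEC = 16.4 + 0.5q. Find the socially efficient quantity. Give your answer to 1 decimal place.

q* = 17.1

Social marginal cost = private MC + MEC = 29.7 + 1.8q.
Set SMC = demand: 29.7 + 1.8q = 89.7 - 1.7q → q* = 17.1429.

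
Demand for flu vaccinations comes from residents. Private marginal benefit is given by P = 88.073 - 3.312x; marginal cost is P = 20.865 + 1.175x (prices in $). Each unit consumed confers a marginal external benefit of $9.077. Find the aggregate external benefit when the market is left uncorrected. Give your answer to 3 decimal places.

Market equilibrium (private): 20.865 + 1.175x = 88.073 - 3.312x → x_m = 14.9784.
Total external benefit = MEB × x_m = 9.077 × 14.9784 = 135.9589.

$135.959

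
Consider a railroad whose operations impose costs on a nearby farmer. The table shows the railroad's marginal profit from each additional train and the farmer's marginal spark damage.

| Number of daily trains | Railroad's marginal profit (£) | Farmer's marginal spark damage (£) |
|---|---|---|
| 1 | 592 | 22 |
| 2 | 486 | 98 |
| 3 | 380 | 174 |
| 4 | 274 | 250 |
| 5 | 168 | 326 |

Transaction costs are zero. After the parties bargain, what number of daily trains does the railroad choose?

Bargaining reaches the level where marginal profit last exceeds marginal spark damage.
That holds through level 4 (274 ≥ 250) but not at 5 (168 < 326).

4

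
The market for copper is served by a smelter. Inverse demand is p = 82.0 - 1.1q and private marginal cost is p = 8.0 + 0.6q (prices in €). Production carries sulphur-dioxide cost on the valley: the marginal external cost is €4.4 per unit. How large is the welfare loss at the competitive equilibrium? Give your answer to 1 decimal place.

Market equilibrium (private): 8.0 + 0.6q = 82.0 - 1.1q → q_m = 43.5294.
Social marginal cost = private MC + MEC = 12.4 + 0.6q.
Set SMC = demand: 12.4 + 0.6q = 82.0 - 1.1q → q* = 40.9412.
The loss is the area between SMC and demand from q* to q_m; with linear curves that's a triangle of height MEC(q_m).
DWL = ½ × 2.5882 × 4.4000 = 5.6940.

DWL = €5.7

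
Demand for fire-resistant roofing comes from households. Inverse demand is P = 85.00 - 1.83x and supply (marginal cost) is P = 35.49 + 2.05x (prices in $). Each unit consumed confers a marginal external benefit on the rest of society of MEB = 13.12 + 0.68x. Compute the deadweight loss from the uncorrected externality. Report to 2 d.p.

Market equilibrium (private): 35.49 + 2.05x = 85.00 - 1.83x → x_m = 12.7603.
Social marginal benefit = demand + MEB = 98.12 - 1.15x.
Set SMB = MC: 98.12 - 1.15x = 35.49 + 2.05x → x* = 19.5719.
The loss is the area between SMB and MC from x* to x_m; with linear curves that's a triangle of height MEB(x_m).
DWL = ½ × 6.8116 × 21.7970 = 74.2362.

DWL = $74.24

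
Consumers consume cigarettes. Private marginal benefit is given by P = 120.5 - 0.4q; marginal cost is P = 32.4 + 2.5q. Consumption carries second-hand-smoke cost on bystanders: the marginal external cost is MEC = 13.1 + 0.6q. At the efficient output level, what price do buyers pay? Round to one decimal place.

P = 111.9

Social marginal benefit = demand − MEC = 107.4 - q.
Set SMB = MC: 107.4 - q = 32.4 + 2.5q → q* = 21.4286.
Consumer price on the demand curve at q*: 120.5 − 0.4×21.4286 = 111.9286.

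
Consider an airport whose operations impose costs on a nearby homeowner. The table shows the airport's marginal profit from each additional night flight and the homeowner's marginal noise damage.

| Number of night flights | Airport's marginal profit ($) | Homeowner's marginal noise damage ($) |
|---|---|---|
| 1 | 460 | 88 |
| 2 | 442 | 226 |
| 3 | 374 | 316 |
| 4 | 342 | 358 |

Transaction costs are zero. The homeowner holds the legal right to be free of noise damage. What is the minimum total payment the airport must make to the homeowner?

$630

Efficient level: marginal profit ≥ marginal noise damage through level 3, so k* = 3.
With the homeowner holding the right, the airport must at least compensate total damage at k*: 88 + 226 + 316 = 630.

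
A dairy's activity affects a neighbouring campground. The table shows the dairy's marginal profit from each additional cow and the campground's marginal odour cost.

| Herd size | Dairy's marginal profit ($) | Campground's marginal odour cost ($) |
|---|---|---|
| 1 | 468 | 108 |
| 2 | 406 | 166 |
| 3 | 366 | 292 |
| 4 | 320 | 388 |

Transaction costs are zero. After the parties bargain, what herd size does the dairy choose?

3

Bargaining reaches the level where marginal profit last exceeds marginal odour cost.
That holds through level 3 (366 ≥ 292) but not at 4 (320 < 388).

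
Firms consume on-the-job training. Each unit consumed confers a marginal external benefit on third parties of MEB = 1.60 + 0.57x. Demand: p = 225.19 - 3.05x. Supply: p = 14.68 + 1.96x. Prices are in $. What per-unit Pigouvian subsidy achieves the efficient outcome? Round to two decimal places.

subsidy = $28.83 per unit

Social marginal benefit = demand + MEB = 226.79 - 2.48x.
Set SMB = MC: 226.79 - 2.48x = 14.68 + 1.96x → x* = 47.7725.
The Pigouvian subsidy equals MEB at x*: 1.60 + 0.57×47.7725 = 28.8303.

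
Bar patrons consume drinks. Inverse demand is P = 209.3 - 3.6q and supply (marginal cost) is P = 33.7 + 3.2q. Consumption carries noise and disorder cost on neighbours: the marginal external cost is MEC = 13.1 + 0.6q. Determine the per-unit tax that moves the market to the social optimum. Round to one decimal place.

Social marginal benefit = demand − MEC = 196.2 - 4.2q.
Set SMB = MC: 196.2 - 4.2q = 33.7 + 3.2q → q* = 21.9595.
The Pigouvian tax equals MEC at q*: 13.1 + 0.6×21.9595 = 26.2757.

tax = 26.3 per unit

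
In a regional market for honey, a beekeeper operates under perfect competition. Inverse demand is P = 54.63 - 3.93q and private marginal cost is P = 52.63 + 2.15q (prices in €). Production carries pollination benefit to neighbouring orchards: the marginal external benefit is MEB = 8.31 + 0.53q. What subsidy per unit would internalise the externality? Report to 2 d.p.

Social marginal cost = private MC − MEB = 44.32 + 1.62q.
Set SMC = demand: 44.32 + 1.62q = 54.63 - 3.93q → q* = 1.8577.
The Pigouvian subsidy equals MEB at q*: 8.31 + 0.53×1.8577 = 9.2946.

subsidy = €9.29 per unit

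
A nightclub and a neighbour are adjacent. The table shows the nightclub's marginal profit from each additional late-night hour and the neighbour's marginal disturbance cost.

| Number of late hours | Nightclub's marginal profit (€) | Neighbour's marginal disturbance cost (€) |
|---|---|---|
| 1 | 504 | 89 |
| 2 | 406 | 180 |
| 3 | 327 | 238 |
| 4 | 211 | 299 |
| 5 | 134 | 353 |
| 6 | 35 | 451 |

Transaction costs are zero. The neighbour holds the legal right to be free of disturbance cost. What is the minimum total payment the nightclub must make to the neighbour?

€507

Efficient level: marginal profit ≥ marginal disturbance cost through level 3, so k* = 3.
With the neighbour holding the right, the nightclub must at least compensate total damage at k*: 89 + 180 + 238 = 507.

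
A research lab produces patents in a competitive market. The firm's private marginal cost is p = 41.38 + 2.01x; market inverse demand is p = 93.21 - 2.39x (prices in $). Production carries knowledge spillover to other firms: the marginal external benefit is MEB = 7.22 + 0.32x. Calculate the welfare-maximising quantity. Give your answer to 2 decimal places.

x* = 14.47

Social marginal cost = private MC − MEB = 34.16 + 1.69x.
Set SMC = demand: 34.16 + 1.69x = 93.21 - 2.39x → x* = 14.4730.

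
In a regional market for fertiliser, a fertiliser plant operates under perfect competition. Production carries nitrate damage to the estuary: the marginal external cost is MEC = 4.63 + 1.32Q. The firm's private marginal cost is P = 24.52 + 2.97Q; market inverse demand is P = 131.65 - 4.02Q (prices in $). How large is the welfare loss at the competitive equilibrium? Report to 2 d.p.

Market equilibrium (private): 24.52 + 2.97Q = 131.65 - 4.02Q → Q_m = 15.3262.
Social marginal cost = private MC + MEC = 29.15 + 4.29Q.
Set SMC = demand: 29.15 + 4.29Q = 131.65 - 4.02Q → Q* = 12.3345.
Height of the DWL triangle at Q_m is SMC(Q_m) − demand(Q_m) = MEC(Q_m) = 24.8606.
DWL = ½ × 2.9917 × 24.8606 = 37.1877.

DWL = $37.19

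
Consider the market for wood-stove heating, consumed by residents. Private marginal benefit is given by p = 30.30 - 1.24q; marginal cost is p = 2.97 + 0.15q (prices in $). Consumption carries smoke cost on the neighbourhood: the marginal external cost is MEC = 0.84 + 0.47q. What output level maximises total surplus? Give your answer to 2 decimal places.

Social marginal benefit = demand − MEC = 29.46 - 1.71q.
Set SMB = MC: 29.46 - 1.71q = 2.97 + 0.15q → q* = 14.2419.

q* = 14.24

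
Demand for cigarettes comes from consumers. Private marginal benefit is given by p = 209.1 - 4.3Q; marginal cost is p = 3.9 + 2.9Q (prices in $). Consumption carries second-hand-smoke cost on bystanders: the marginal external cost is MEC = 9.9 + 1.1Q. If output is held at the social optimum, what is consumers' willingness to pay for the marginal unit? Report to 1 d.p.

Social marginal benefit = demand − MEC = 199.2 - 5.4Q.
Set SMB = MC: 199.2 - 5.4Q = 3.9 + 2.9Q → Q* = 23.5301.
Consumer price on the demand curve at Q*: 209.1 − 4.3×23.5301 = 107.9206.

P = $107.9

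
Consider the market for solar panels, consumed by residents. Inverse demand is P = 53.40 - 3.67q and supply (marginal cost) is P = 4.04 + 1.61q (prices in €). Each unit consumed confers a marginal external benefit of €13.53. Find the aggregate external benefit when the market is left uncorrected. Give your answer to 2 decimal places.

Market equilibrium (private): 4.04 + 1.61q = 53.40 - 3.67q → q_m = 9.3485.
Total external benefit = MEB × q_m = 13.53 × 9.3485 = 126.4852.

€126.49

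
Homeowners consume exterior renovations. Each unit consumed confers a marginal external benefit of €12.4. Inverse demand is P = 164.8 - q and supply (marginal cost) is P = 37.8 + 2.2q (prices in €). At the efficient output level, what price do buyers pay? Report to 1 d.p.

P = €121.2

Social marginal benefit = demand + MEB = 177.2 - q.
Set SMB = MC: 177.2 - q = 37.8 + 2.2q → q* = 43.5625.
Consumer price on the demand curve at q*: 164.8 − 1.0×43.5625 = 121.2375.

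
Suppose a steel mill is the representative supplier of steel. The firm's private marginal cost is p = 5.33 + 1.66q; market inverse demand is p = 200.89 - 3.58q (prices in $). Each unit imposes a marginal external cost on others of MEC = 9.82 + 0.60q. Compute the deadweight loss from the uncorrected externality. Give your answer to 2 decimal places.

DWL = $88.84

Market equilibrium (private): 5.33 + 1.66q = 200.89 - 3.58q → q_m = 37.3206.
Social marginal cost = private MC + MEC = 15.15 + 2.26q.
Set SMC = demand: 15.15 + 2.26q = 200.89 - 3.58q → q* = 31.8048.
Between q* and q_m the wedge SMC − demand runs linearly from 0 to MEC(q_m), so the loss is a triangle.
DWL = ½ × 5.5158 × 32.2124 = 88.8386.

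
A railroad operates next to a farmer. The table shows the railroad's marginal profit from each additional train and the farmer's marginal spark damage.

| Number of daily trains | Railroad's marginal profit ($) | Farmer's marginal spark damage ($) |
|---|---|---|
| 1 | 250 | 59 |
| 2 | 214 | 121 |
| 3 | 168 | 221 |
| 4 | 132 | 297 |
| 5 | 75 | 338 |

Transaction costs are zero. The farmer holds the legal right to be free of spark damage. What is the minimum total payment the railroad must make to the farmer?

$180

Efficient level: marginal profit ≥ marginal spark damage through level 2, so k* = 2.
With the farmer holding the right, the railroad must at least compensate total damage at k*: 59 + 121 = 180.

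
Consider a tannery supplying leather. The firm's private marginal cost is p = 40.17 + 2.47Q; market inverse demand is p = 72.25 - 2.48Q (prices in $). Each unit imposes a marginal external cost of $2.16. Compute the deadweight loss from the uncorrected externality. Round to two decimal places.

Market equilibrium (private): 40.17 + 2.47Q = 72.25 - 2.48Q → Q_m = 6.4808.
Social marginal cost = private MC + MEC = 42.33 + 2.47Q.
Set SMC = demand: 42.33 + 2.47Q = 72.25 - 2.48Q → Q* = 6.0444.
Height of the DWL triangle at Q_m is SMC(Q_m) − demand(Q_m) = MEC(Q_m) = 2.1600.
DWL = ½ × 0.4364 × 2.1600 = 0.4713.

DWL = $0.47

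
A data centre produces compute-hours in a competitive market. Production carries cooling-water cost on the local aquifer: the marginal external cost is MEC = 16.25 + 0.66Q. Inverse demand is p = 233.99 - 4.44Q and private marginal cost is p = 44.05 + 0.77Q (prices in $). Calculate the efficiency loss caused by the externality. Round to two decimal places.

DWL = $138.42

Market equilibrium (private): 44.05 + 0.77Q = 233.99 - 4.44Q → Q_m = 36.4568.
Social marginal cost = private MC + MEC = 60.30 + 1.43Q.
Set SMC = demand: 60.30 + 1.43Q = 233.99 - 4.44Q → Q* = 29.5894.
Height of the DWL triangle at Q_m is SMC(Q_m) − demand(Q_m) = MEC(Q_m) = 40.3115.
DWL = ½ × 6.8674 × 40.3115 = 138.4176.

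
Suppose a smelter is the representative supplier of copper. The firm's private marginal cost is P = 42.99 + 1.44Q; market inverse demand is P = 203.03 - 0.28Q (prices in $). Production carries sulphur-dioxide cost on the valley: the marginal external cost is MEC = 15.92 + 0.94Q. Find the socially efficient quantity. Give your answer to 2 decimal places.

Social marginal cost = private MC + MEC = 58.91 + 2.38Q.
Set SMC = demand: 58.91 + 2.38Q = 203.03 - 0.28Q → Q* = 54.1805.

Q* = 54.18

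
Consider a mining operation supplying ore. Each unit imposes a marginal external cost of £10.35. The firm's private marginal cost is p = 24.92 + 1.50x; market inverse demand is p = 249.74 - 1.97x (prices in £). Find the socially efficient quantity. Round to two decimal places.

x* = 61.81

Social marginal cost = private MC + MEC = 35.27 + 1.50x.
Set SMC = demand: 35.27 + 1.50x = 249.74 - 1.97x → x* = 61.8069.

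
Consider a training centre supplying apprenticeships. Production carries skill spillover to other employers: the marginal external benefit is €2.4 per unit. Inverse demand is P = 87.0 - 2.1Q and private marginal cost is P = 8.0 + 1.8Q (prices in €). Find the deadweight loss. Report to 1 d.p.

DWL = €0.7

Market equilibrium (private): 8.0 + 1.8Q = 87.0 - 2.1Q → Q_m = 20.2564.
Social marginal cost = private MC − MEB = 5.6 + 1.8Q.
Set SMC = demand: 5.6 + 1.8Q = 87.0 - 2.1Q → Q* = 20.8718.
The welfare-loss triangle has base |Q_m − Q*| and height MEB(Q_m) (the vertical gap between SMC and demand is zero at Q* and MEB at Q_m).
DWL = ½ × 0.6154 × 2.4000 = 0.7385.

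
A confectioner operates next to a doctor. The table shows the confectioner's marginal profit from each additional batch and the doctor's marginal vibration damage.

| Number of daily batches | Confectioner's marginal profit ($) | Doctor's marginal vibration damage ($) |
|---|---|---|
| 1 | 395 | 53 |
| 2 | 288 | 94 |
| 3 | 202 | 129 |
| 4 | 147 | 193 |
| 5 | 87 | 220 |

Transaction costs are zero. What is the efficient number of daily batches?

Bargaining reaches the level where marginal profit last exceeds marginal vibration damage.
That holds through level 3 (202 ≥ 129) but not at 4 (147 < 193).

3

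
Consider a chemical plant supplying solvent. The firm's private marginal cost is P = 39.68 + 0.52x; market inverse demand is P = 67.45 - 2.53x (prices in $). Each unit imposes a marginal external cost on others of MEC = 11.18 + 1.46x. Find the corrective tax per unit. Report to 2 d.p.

Social marginal cost = private MC + MEC = 50.86 + 1.98x.
Set SMC = demand: 50.86 + 1.98x = 67.45 - 2.53x → x* = 3.6785.
The Pigouvian tax equals MEC at x*: 11.18 + 1.46×3.6785 = 16.5506.

tax = $16.55 per unit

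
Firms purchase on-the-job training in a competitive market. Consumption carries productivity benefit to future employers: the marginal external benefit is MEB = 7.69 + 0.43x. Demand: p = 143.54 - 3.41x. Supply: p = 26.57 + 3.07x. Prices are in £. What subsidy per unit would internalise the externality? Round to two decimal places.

subsidy = £16.55 per unit

Social marginal benefit = demand + MEB = 151.23 - 2.98x.
Set SMB = MC: 151.23 - 2.98x = 26.57 + 3.07x → x* = 20.6050.
The Pigouvian subsidy equals MEB at x*: 7.69 + 0.43×20.6050 = 16.5502.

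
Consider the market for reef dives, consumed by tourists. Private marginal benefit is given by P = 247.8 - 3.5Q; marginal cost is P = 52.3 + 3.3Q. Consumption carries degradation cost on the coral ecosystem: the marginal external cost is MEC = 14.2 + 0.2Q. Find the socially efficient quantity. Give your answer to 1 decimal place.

Social marginal benefit = demand − MEC = 233.6 - 3.7Q.
Set SMB = MC: 233.6 - 3.7Q = 52.3 + 3.3Q → Q* = 25.9000.

Q* = 25.9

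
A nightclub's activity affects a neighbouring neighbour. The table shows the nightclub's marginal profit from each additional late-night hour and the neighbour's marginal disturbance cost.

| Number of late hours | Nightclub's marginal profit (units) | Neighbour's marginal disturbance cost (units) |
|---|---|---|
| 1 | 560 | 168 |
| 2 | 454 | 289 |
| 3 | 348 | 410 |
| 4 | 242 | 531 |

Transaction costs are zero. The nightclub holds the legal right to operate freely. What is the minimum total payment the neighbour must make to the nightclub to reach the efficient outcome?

590

Left alone the nightclub would choose level 4 (marginal profit stays positive).
Efficient level: k* = 2 (marginal profit ≥ marginal disturbance cost through 2).
The neighbour must at least cover the nightclub's forgone profit from cutting 4→2: 348 + 242 = 590.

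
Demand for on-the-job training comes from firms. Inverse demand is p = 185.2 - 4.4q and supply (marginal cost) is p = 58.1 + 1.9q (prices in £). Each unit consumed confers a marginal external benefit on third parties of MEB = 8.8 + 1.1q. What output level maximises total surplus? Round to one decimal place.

q* = 26.1

Social marginal benefit = demand + MEB = 194.0 - 3.3q.
Set SMB = MC: 194.0 - 3.3q = 58.1 + 1.9q → q* = 26.1346.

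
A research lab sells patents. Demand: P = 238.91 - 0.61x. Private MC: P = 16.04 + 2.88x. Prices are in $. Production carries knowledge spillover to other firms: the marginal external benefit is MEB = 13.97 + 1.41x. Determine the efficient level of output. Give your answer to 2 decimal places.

x* = 113.87

Social marginal cost = private MC − MEB = 2.07 + 1.47x.
Set SMC = demand: 2.07 + 1.47x = 238.91 - 0.61x → x* = 113.8654.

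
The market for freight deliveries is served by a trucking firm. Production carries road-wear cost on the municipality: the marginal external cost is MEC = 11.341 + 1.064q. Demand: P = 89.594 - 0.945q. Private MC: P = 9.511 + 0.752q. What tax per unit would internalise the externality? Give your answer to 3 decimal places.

tax = 37.832 per unit

Social marginal cost = private MC + MEC = 20.852 + 1.816q.
Set SMC = demand: 20.852 + 1.816q = 89.594 - 0.945q → q* = 24.8975.
The Pigouvian tax equals MEC at q*: 11.341 + 1.064×24.8975 = 37.8319.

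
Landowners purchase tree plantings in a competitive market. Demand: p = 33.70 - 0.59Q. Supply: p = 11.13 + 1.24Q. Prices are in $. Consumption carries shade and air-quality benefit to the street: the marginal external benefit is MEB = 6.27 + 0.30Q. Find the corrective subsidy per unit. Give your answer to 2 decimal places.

subsidy = $11.92 per unit

Social marginal benefit = demand + MEB = 39.97 - 0.29Q.
Set SMB = MC: 39.97 - 0.29Q = 11.13 + 1.24Q → Q* = 18.8497.
The Pigouvian subsidy equals MEB at Q*: 6.27 + 0.30×18.8497 = 11.9249.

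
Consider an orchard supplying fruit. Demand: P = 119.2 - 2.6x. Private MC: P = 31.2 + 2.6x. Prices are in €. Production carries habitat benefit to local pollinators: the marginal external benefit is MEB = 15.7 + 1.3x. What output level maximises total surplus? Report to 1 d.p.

x* = 26.6

Social marginal cost = private MC − MEB = 15.5 + 1.3x.
Set SMC = demand: 15.5 + 1.3x = 119.2 - 2.6x → x* = 26.5897.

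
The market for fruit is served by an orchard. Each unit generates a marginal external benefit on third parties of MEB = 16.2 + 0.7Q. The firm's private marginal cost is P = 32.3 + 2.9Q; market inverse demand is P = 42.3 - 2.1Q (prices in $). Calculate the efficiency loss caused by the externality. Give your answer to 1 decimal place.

DWL = $36.0

Market equilibrium (private): 32.3 + 2.9Q = 42.3 - 2.1Q → Q_m = 2.0000.
Social marginal cost = private MC − MEB = 16.1 + 2.2Q.
Set SMC = demand: 16.1 + 2.2Q = 42.3 - 2.1Q → Q* = 6.0930.
Between Q* and Q_m the wedge demand − SMC runs linearly from 0 to MEB(Q_m), so the loss is a triangle.
DWL = ½ × 4.0930 × 17.6000 = 36.0184.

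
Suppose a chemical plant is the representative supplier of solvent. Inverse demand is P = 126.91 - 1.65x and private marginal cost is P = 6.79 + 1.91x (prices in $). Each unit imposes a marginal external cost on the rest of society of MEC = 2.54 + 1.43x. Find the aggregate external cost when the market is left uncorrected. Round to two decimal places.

Market equilibrium (private): 6.79 + 1.91x = 126.91 - 1.65x → x_m = 33.7416.
Total external cost = ∫₀^{x_m} (2.54 + 1.43x) dx = 2.54×33.7416 + ½×1.43×33.7416² = 899.7280.

$899.73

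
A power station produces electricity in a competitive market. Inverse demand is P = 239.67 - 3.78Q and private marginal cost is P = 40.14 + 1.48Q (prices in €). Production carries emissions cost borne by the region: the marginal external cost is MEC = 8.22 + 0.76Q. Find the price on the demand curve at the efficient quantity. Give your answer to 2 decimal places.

P = €119.55

Social marginal cost = private MC + MEC = 48.36 + 2.24Q.
Set SMC = demand: 48.36 + 2.24Q = 239.67 - 3.78Q → Q* = 31.7791.
Consumer price on the demand curve at Q*: 239.67 − 3.78×31.7791 = 119.5450.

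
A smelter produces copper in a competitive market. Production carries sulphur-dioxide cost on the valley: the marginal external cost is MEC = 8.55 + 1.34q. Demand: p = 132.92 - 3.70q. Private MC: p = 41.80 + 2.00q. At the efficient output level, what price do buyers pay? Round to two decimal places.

P = 89.52

Social marginal cost = private MC + MEC = 50.35 + 3.34q.
Set SMC = demand: 50.35 + 3.34q = 132.92 - 3.70q → q* = 11.7287.
Consumer price on the demand curve at q*: 132.92 − 3.70×11.7287 = 89.5238.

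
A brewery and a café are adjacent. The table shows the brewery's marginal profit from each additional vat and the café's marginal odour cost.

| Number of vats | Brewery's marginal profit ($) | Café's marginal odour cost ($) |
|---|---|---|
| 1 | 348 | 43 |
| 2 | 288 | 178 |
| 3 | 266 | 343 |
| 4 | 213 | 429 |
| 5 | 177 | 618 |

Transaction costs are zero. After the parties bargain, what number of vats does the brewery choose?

Bargaining reaches the level where marginal profit last exceeds marginal odour cost.
That holds through level 2 (288 ≥ 178) but not at 3 (266 < 343).

2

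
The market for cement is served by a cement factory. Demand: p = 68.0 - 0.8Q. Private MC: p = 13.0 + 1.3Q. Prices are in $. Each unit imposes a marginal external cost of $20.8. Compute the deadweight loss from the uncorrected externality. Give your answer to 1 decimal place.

Market equilibrium (private): 13.0 + 1.3Q = 68.0 - 0.8Q → Q_m = 26.1905.
Social marginal cost = private MC + MEC = 33.8 + 1.3Q.
Set SMC = demand: 33.8 + 1.3Q = 68.0 - 0.8Q → Q* = 16.2857.
The loss is the area between SMC and demand from Q* to Q_m; with linear curves that's a triangle of height MEC(Q_m).
DWL = ½ × 9.9048 × 20.8000 = 103.0099.

DWL = $103.0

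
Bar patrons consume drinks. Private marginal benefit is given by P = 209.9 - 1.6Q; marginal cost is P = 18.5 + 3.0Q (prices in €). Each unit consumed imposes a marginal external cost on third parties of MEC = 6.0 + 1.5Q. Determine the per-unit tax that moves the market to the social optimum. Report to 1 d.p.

Social marginal benefit = demand − MEC = 203.9 - 3.1Q.
Set SMB = MC: 203.9 - 3.1Q = 18.5 + 3.0Q → Q* = 30.3934.
The Pigouvian tax equals MEC at Q*: 6.0 + 1.5×30.3934 = 51.5901.

tax = €51.6 per unit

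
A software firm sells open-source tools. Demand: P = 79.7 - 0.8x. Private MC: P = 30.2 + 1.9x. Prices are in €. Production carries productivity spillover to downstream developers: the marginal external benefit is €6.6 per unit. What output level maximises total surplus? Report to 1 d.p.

Social marginal cost = private MC − MEB = 23.6 + 1.9x.
Set SMC = demand: 23.6 + 1.9x = 79.7 - 0.8x → x* = 20.7778.

x* = 20.8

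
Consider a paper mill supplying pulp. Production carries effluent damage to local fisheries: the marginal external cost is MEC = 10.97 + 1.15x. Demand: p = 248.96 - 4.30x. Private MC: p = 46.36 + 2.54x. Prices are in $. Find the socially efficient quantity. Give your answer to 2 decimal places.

x* = 23.98

Social marginal cost = private MC + MEC = 57.33 + 3.69x.
Set SMC = demand: 57.33 + 3.69x = 248.96 - 4.30x → x* = 23.9837.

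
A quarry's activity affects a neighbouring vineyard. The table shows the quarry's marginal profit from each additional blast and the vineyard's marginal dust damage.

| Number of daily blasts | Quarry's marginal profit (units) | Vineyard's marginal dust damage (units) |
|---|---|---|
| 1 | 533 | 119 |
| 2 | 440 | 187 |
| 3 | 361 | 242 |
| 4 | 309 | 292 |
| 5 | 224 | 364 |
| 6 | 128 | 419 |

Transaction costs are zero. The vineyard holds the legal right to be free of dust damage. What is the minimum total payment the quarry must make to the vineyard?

840

Efficient level: marginal profit ≥ marginal dust damage through level 4, so k* = 4.
With the vineyard holding the right, the quarry must at least compensate total damage at k*: 119 + 187 + 242 + 292 = 840.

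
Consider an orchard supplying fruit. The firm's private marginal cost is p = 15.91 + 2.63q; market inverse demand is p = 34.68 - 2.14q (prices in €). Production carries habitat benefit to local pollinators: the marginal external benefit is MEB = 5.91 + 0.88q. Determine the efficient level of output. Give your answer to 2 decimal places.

q* = 6.34

Social marginal cost = private MC − MEB = 10.00 + 1.75q.
Set SMC = demand: 10.00 + 1.75q = 34.68 - 2.14q → q* = 6.3445.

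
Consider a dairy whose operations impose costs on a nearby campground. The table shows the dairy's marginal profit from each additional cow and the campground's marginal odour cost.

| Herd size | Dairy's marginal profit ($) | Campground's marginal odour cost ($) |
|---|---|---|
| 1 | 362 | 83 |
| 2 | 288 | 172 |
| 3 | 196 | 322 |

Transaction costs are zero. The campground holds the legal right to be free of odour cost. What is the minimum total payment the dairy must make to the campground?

Efficient level: marginal profit ≥ marginal odour cost through level 2, so k* = 2.
With the campground holding the right, the dairy must at least compensate total damage at k*: 83 + 172 = 255.

$255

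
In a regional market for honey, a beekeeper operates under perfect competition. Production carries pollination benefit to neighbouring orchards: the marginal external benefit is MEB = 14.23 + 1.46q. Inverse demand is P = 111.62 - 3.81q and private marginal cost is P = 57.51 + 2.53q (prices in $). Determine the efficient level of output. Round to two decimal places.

Social marginal cost = private MC − MEB = 43.28 + 1.07q.
Set SMC = demand: 43.28 + 1.07q = 111.62 - 3.81q → q* = 14.0041.

q* = 14.00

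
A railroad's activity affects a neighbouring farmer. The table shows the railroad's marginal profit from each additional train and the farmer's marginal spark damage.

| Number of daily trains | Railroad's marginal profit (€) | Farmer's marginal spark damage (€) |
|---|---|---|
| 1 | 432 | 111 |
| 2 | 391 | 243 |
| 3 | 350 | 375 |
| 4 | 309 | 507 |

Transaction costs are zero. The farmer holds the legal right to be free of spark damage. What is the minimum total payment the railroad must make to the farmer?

Efficient level: marginal profit ≥ marginal spark damage through level 2, so k* = 2.
With the farmer holding the right, the railroad must at least compensate total damage at k*: 111 + 243 = 354.

€354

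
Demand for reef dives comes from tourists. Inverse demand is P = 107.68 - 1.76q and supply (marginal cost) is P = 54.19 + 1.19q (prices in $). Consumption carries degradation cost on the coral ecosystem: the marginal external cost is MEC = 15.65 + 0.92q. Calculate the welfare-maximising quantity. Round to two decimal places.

Social marginal benefit = demand − MEC = 92.03 - 2.68q.
Set SMB = MC: 92.03 - 2.68q = 54.19 + 1.19q → q* = 9.7778.

q* = 9.78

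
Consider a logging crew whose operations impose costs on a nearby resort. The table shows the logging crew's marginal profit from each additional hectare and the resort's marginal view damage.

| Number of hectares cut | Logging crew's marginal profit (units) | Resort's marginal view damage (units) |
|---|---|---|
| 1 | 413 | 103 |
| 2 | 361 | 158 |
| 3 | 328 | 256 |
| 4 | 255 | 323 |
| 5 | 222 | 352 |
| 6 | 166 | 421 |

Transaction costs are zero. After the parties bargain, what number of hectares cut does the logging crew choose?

3

Bargaining reaches the level where marginal profit last exceeds marginal view damage.
That holds through level 3 (328 ≥ 256) but not at 4 (255 < 323).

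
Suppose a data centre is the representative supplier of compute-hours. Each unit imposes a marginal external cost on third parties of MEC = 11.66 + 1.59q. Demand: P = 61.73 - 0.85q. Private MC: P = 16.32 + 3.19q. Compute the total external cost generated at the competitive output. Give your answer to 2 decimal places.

231.50

Market equilibrium (private): 16.32 + 3.19q = 61.73 - 0.85q → q_m = 11.2401.
Total external cost = ∫₀^{q_m} (11.66 + 1.59q) dq = 11.66×11.2401 + ½×1.59×11.2401² = 231.4997.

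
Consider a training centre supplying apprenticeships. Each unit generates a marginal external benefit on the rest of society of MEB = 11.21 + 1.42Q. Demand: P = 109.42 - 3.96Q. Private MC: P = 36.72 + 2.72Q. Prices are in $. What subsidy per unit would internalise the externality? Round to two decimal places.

subsidy = $33.86 per unit

Social marginal cost = private MC − MEB = 25.51 + 1.30Q.
Set SMC = demand: 25.51 + 1.30Q = 109.42 - 3.96Q → Q* = 15.9525.
The Pigouvian subsidy equals MEB at Q*: 11.21 + 1.42×15.9525 = 33.8626.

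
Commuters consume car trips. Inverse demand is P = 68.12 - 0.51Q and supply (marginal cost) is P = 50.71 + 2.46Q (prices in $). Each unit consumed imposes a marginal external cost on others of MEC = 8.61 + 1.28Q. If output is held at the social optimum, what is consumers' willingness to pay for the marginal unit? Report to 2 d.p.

Social marginal benefit = demand − MEC = 59.51 - 1.79Q.
Set SMB = MC: 59.51 - 1.79Q = 50.71 + 2.46Q → Q* = 2.0706.
Consumer price on the demand curve at Q*: 68.12 − 0.51×2.0706 = 67.0640.

P = $67.06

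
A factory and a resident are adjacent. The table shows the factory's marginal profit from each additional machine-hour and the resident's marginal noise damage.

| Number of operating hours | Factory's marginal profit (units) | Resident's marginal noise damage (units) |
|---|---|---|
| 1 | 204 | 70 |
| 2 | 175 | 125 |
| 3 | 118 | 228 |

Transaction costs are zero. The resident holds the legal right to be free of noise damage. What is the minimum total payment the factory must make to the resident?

Efficient level: marginal profit ≥ marginal noise damage through level 2, so k* = 2.
With the resident holding the right, the factory must at least compensate total damage at k*: 70 + 125 = 195.

195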